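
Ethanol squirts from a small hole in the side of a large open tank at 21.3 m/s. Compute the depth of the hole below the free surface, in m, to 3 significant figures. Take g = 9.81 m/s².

For a small hole in a large open tank, ½v² = gh, giving h = v²/(2g).
h = 21.3²/(2·9.81) = 454/19.62 = 23.1 m.

23.1 m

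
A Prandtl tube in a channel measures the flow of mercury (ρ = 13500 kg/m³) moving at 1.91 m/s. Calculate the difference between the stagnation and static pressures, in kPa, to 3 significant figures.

Bernoulli between the free stream and the stagnation point: ½ρv² = P_stag − P_static.
ΔP = ½·13500·1.91² = 24600 Pa.

ΔP ≈ 24.6 kPa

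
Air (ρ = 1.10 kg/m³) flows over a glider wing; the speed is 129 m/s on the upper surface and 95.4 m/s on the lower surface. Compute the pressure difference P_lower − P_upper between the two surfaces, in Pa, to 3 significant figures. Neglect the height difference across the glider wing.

The pressure is lower where the speed is higher: ΔP = ½ρ(v_up² − v_low²).
ΔP = ½·1.10·(129² − 95.4²) = 4150 Pa.

ΔP ≈ 4150 Pa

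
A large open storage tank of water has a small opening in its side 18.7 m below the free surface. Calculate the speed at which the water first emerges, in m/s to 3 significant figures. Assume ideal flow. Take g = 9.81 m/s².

v = 19.2 m/s

Bernoulli from surface to hole (P equal, v_surface ≈ 0): v = √(2gh) = √(2×9.81×18.7) = 19.2 m/s.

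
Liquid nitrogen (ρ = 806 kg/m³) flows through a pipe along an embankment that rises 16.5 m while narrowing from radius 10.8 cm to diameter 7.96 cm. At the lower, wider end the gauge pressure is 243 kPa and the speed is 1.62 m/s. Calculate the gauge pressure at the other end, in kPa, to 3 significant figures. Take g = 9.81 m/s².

Mass conservation (A₁v₁ = A₂v₂) gives v₂ = 1.62 × 366/49.8 = 11.9 m/s.
Bernoulli: P₁ + ½ρv₁² + ρg h₁ = P₂ + ½ρv₂² + ρg h₂, so P₂ = P₁ + ½ρ(v₁² − v₂²) − ρg(h₂ − h₁).
P₂ = 243000 + ½·806·(1.62² − 11.9²) − 806·9.81·(+16.5) = 243000 + (-56300) − (130000) = 56200 Pa.

P₂ ≈ 56.2 kPa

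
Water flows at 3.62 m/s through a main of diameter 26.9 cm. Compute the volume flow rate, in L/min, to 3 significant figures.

Q ≈ 12300 L/min

Q = A·v = 0.0568 m² × 3.62 m/s = 0.206 m³/s.
Converting: 0.206 m³/s × 60000 = 12300 L/min.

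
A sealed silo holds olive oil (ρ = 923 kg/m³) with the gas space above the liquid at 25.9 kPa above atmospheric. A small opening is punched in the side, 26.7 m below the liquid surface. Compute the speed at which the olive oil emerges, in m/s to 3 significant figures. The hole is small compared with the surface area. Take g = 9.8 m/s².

Take point 1 at the surface (v₁ ≈ 0) and point 2 at the hole (at atmospheric pressure). Bernoulli: P₁ + ρg h = P_atm + ½ρv₂².
With P₁ − P_atm = 25900 Pa, v₂ = √(2gh + 2ΔP/ρ) = √(2·9.8·26.7 + 2·25900/923) = 24.1 m/s.

v = 24.1 m/s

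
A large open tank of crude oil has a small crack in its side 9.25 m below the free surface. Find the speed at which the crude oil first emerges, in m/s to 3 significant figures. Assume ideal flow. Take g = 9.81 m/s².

v ≈ 13.5 m/s

Bernoulli from surface to hole (P equal, v_surface ≈ 0): v = √(2gh) = √(2×9.81×9.25) = 13.5 m/s.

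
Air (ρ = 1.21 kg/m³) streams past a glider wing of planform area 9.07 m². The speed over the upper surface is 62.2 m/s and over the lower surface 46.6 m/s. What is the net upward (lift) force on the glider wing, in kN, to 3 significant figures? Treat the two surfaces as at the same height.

F ≈ 9.31 kN

With equal heights on the two surfaces, Bernoulli gives P_lower − P_upper = ½ρ(v_upper² − v_lower²).
ΔP = ½·1.21·(62.2² − 46.6²) = 1030 Pa.
Lift = ΔP · A = 1030 × 9.07 = 9310 N.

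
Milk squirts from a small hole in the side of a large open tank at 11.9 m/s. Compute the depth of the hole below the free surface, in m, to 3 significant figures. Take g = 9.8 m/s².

Torricelli: v = √(2gh), so h = v²/(2g).
h = 11.9²/(2·9.8) = 142/19.60 = 7.23 m.

h = 7.23 m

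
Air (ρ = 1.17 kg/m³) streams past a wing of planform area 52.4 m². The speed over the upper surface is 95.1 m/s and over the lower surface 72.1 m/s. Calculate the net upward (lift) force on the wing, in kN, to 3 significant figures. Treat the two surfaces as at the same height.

The faster flow above has the lower pressure; Bernoulli (same height) gives ΔP = ½ρ(v_up² − v_low²).
ΔP = ½·1.17·(95.1² − 72.1²) = 2250 Pa.
Lift = ΔP · A = 2250 × 52.4 = 118000 N.

F ≈ 118 kN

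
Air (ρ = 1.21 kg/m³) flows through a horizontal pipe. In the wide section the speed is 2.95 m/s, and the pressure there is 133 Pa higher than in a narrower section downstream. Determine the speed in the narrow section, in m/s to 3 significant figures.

v₂ = 15.1 m/s

Horizontal Bernoulli: P₁ + ½ρv₁² = P₂ + ½ρv₂², so v₂² = v₁² + 2(P₁ − P₂)/ρ.
v₂ = √(2.95² + 2·133/1.21) = √(8.70 + 220) = 15.1 m/s.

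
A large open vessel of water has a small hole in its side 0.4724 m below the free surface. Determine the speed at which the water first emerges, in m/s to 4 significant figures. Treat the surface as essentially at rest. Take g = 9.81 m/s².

With the surface at rest and both surface and jet at atmospheric pressure, Bernoulli gives ρg h = ½ρv², so v = √(2gh) = √(2·9.81·0.4724) = 3.044 m/s.

v ≈ 3.044 m/s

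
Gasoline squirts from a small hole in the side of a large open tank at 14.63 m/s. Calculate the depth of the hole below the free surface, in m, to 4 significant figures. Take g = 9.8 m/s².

For a small hole in a large open tank, ½v² = gh, giving h = v²/(2g).
h = 14.63²/(2·9.8) = 214.0/19.60 = 10.92 m.

h = 10.92 m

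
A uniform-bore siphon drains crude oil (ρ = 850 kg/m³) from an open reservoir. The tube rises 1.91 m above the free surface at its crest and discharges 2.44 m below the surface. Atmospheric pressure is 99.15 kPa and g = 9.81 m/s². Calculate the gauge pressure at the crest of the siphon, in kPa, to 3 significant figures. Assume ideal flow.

-36.3 kPa

The outlet speed comes from Torricelli: v = √(2g·2.44) = 6.92 m/s.
The bore is uniform, so the speed at the crest is the same v. Bernoulli surface→crest: P_atm = P_top + ½ρv² + ρg·h_top.
P_top = 99150 − ½·850·6.92² − 850·9.81·1.91 = 62900 Pa. So P_gauge = P_top − P_atm = -36300 Pa.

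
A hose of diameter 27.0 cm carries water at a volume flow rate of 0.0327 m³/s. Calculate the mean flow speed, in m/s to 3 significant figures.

v = 0.571 m/s

Q = 0.0327 m³/s = 0.0327 m³/s.
v = Q/A = 0.0327 / 0.0573 = 0.571 m/s.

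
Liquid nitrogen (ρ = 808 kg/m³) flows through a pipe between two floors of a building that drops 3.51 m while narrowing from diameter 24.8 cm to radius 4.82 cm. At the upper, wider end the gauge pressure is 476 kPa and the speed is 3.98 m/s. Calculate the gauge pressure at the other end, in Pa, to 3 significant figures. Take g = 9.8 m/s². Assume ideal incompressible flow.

By continuity, v₂ = v₁·A₁/A₂ = 3.98·(483/73.0) = 26.3 m/s.
Bernoulli: P₁ + ½ρv₁² + ρg h₁ = P₂ + ½ρv₂² + ρg h₂, so P₂ = P₁ + ½ρ(v₁² − v₂²) − ρg(h₂ − h₁).
P₂ = 476000 + ½·808·(3.98² − 26.3²) − 808·9.8·(−3.51) = 476000 + (-274000) − (-27800) = 230000 Pa.

P₂ ≈ 230000 Pa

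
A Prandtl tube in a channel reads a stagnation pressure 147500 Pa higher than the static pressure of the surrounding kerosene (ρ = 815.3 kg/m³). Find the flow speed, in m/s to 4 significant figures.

Bernoulli between the free stream and the stagnation point: ½ρv² = P_stag − P_static.
v = √(2ΔP/ρ) = √(2·147500/815.3) = 19.02 m/s.

v = 19.02 m/s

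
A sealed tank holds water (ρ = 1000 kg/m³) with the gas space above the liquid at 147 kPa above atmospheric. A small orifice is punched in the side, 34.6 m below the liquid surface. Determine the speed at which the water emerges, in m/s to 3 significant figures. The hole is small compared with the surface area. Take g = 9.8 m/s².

v = 31.2 m/s

Take point 1 at the surface (v₁ ≈ 0) and point 2 at the hole (at atmospheric pressure). Bernoulli: P₁ + ρg h = P_atm + ½ρv₂².
With P₁ − P_atm = 147000 Pa, v₂ = √(2gh + 2ΔP/ρ) = √(2·9.8·34.6 + 2·147000/1000) = 31.2 m/s.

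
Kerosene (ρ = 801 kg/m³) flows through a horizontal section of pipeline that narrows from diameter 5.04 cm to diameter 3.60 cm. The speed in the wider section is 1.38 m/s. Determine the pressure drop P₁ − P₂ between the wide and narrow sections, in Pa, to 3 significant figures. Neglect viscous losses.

Mass conservation (A₁v₁ = A₂v₂) gives v₂ = 1.38 × 20.0/10.2 = 2.70 m/s.
The pipe is horizontal, so Bernoulli reduces to P₁ + ½ρv₁² = P₂ + ½ρv₂².
P₁ − P₂ = ½·801·(2.70² − 1.38²) = ½·801·5.41 = 2170 Pa.

ΔP ≈ 2170 Pa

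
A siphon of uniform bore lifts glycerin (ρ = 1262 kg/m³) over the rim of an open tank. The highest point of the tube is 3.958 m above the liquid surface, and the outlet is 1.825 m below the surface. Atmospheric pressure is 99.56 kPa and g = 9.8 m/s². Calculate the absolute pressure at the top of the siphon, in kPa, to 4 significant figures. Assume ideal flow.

P_top ≈ 28.04 kPa

Bernoulli surface→outlet gives ½v² = g·h_out, so v = √(2·9.8·1.825) = 5.981 m/s.
The bore is uniform, so the speed at the crest is the same v. Bernoulli surface→crest: P_atm = P_top + ½ρv² + ρg·h_top.
P_top = 99560 − ½·1262·5.981² − 1262·9.8·3.958 = 28040 Pa.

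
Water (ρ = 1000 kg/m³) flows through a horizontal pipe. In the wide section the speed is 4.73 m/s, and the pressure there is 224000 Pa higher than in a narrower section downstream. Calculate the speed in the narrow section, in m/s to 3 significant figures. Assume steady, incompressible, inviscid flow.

With h₁ = h₂, rearranging Bernoulli gives v₂ = √(v₁² + 2ΔP/ρ).
v₂ = √(4.73² + 2·224000/1000) = √(22.4 + 448) = 21.7 m/s.

21.7 m/s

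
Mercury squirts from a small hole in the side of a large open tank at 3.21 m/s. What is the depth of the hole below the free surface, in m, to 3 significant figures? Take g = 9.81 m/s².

For a small hole in a large open tank, ½v² = gh, giving h = v²/(2g).
h = 3.21²/(2·9.81) = 10.3/19.62 = 0.525 m.

h ≈ 0.525 m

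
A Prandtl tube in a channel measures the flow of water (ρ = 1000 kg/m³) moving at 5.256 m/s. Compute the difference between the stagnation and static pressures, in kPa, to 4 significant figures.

13.81 kPa

At the stagnation point the flow is brought to rest, so Bernoulli gives P_stag − P_static = ½ρv².
ΔP = ½·1000·5.256² = 13810 Pa.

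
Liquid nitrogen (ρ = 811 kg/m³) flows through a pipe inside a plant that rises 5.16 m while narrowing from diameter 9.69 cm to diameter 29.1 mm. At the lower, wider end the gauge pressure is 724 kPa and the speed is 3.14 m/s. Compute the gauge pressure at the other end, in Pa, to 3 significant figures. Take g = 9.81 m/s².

Mass conservation (A₁v₁ = A₂v₂) gives v₂ = 3.14 × 73.7/6.65 = 34.8 m/s.
Applying Bernoulli between the two ends and solving for P₂: P₂ = P₁ + ½ρ(v₁² − v₂²) − ρgΔh.
P₂ = 724000 + ½·811·(3.14² − 34.8²) − 811·9.81·(+5.16) = 724000 + (-488000) − (41100) = 195000 Pa.

195000 Pa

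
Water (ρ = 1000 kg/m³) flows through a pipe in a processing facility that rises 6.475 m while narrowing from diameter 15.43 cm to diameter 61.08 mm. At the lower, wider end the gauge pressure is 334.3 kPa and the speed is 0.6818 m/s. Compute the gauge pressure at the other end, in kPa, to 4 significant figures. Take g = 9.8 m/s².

Mass conservation (A₁v₁ = A₂v₂) gives v₂ = 0.6818 × 187.0/29.30 = 4.351 m/s.
Applying Bernoulli between the two ends and solving for P₂: P₂ = P₁ + ½ρ(v₁² − v₂²) − ρgΔh.
P₂ = 334300 + ½·1000·(0.6818² − 4.351²) − 1000·9.8·(+6.475) = 334300 + (-9233) − (63460) = 261600 Pa.

P₂ ≈ 261.6 kPa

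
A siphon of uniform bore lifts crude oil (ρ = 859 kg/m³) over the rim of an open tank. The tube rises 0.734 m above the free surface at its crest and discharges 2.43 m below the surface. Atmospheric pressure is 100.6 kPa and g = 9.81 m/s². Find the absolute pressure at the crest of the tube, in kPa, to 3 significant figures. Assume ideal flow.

Bernoulli surface→outlet gives ½v² = g·h_out, so v = √(2·9.81·2.43) = 6.90 m/s.
Continuity keeps v the same throughout the tube; from surface to crest, P_atm + 0 = P_top + ½ρv² + ρg·h_top.
P_top = 100600 − ½·859·6.90² − 859·9.81·0.734 = 73900 Pa.

P_top ≈ 73.9 kPa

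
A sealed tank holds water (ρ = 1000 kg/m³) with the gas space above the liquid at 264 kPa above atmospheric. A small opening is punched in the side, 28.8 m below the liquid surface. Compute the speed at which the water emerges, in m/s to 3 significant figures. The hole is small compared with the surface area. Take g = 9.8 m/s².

Take point 1 at the surface (v₁ ≈ 0) and point 2 at the hole (at atmospheric pressure). Bernoulli: P₁ + ρg h = P_atm + ½ρv₂².
With P₁ − P_atm = 264000 Pa, v₂ = √(2gh + 2ΔP/ρ) = √(2·9.8·28.8 + 2·264000/1000) = 33.1 m/s.

33.1 m/s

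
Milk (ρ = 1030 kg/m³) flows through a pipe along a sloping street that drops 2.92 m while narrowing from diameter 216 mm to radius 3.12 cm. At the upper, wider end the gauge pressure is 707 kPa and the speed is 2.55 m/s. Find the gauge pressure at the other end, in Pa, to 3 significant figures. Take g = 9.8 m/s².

The volume flow rate is constant, so v₂ = (A₁/A₂)v₁ = (366/30.6)·2.55 = 30.6 m/s.
Energy conservation along the streamline gives P₂ = P₁ − ½ρ(v₂² − v₁²) − ρg(h₂ − h₁).
P₂ = 707000 + ½·1030·(2.55² − 30.6²) − 1030·9.8·(−2.92) = 707000 + (-477000) − (-29500) = 259000 Pa.

P₂ ≈ 259000 Pa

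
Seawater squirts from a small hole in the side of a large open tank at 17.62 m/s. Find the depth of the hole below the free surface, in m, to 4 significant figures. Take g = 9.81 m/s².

h ≈ 15.82 m

For a small hole in a large open tank, ½v² = gh, giving h = v²/(2g).
h = 17.62²/(2·9.81) = 310.5/19.62 = 15.82 m.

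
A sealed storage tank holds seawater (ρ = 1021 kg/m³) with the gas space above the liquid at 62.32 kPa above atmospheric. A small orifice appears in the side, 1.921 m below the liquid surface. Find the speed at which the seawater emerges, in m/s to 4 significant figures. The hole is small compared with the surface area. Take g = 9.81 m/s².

Take point 1 at the surface (v₁ ≈ 0) and point 2 at the hole (at atmospheric pressure). Bernoulli: P₁ + ρg h = P_atm + ½ρv₂².
With P₁ − P_atm = 62320 Pa, v₂ = √(2gh + 2ΔP/ρ) = √(2·9.81·1.921 + 2·62320/1021) = 12.64 m/s.

12.64 m/s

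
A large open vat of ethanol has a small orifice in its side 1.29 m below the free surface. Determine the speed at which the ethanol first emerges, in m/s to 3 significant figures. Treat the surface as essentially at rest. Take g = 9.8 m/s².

v = 5.03 m/s

Torricelli's result v = √(2gh) gives v = √(2·9.8·1.29) = 5.03 m/s.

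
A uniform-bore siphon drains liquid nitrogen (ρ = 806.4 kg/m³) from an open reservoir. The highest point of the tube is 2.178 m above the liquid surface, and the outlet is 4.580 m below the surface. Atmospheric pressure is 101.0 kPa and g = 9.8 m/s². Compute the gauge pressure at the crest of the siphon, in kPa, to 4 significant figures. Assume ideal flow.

P_gauge = -53.41 kPa

Bernoulli surface→outlet gives ½v² = g·h_out, so v = √(2·9.8·4.580) = 9.475 m/s.
With constant cross-section the crest speed equals v; applying Bernoulli from the surface up to the crest, P_top = P_atm − ½ρv² − ρg·h_top.
P_top = 101000 − ½·806.4·9.475² − 806.4·9.8·2.178 = 47590 Pa. So P_gauge = P_top − P_atm = -53410 Pa.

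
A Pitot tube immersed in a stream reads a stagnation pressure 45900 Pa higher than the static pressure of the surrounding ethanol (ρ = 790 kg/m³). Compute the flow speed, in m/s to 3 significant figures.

v = 10.8 m/s

At the stagnation point the flow is brought to rest, so Bernoulli gives P_stag − P_static = ½ρv².
v = √(2ΔP/ρ) = √(2·45900/790) = 10.8 m/s.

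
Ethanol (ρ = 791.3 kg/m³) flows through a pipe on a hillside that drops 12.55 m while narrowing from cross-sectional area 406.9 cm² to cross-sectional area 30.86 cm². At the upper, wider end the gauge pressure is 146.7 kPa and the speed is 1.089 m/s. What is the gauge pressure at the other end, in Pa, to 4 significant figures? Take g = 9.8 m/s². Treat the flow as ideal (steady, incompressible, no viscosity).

The volume flow rate is constant, so v₂ = (A₁/A₂)v₁ = (406.9/30.86)·1.089 = 14.36 m/s.
Energy conservation along the streamline gives P₂ = P₁ − ½ρ(v₂² − v₁²) − ρg(h₂ − h₁).
P₂ = 146700 + ½·791.3·(1.089² − 14.36²) − 791.3·9.8·(−12.55) = 146700 + (-81100) − (-97320) = 162900 Pa.

P₂ ≈ 162900 Pa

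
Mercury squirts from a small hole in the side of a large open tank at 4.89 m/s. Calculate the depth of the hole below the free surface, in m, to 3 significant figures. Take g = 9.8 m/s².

Torricelli: v = √(2gh), so h = v²/(2g).
h = 4.89²/(2·9.8) = 23.9/19.60 = 1.22 m.

h ≈ 1.22 m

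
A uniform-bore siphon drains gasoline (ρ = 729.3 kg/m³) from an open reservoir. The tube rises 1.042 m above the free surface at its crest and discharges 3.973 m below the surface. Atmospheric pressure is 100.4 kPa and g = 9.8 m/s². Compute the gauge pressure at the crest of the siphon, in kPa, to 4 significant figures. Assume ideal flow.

The outlet speed comes from Torricelli: v = √(2g·3.973) = 8.824 m/s.
Continuity keeps v the same throughout the tube; from surface to crest, P_atm + 0 = P_top + ½ρv² + ρg·h_top.
P_top = 100400 − ½·729.3·8.824² − 729.3·9.8·1.042 = 64560 Pa. So P_gauge = P_top − P_atm = -35840 Pa.

P_gauge ≈ -35.84 kPa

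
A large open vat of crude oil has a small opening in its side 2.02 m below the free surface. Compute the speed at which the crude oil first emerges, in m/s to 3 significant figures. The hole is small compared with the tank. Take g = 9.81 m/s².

Bernoulli from surface to hole (P equal, v_surface ≈ 0): v = √(2gh) = √(2×9.81×2.02) = 6.30 m/s.

6.30 m/s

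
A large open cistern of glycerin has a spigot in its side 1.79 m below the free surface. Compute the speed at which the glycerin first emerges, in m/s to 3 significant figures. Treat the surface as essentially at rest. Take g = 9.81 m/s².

v ≈ 5.93 m/s

The surface is effectively still and both ends are open, so ½v² = gh and v = √(2·9.81·1.79) = 5.93 m/s.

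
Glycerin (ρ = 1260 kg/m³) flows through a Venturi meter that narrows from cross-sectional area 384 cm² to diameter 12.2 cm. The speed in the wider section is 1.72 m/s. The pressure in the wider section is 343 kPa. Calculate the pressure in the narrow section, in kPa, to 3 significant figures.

325 kPa

Mass conservation (A₁v₁ = A₂v₂) gives v₂ = 1.72 × 384/117 = 5.65 m/s.
The pipe is horizontal, so Bernoulli reduces to P₁ + ½ρv₁² = P₂ + ½ρv₂².
P₂ = P₁ − ½ρ(v₂² − v₁²) = 343000 − ½·1260·(5.65² − 1.72²) = 343000 − 18200 = 325000 Pa.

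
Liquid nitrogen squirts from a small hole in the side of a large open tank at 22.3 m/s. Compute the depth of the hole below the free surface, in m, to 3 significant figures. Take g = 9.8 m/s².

Inverting v = √(2gh) gives h = v² / 2g.
h = 22.3²/(2·9.8) = 497/19.60 = 25.4 m.

h ≈ 25.4 m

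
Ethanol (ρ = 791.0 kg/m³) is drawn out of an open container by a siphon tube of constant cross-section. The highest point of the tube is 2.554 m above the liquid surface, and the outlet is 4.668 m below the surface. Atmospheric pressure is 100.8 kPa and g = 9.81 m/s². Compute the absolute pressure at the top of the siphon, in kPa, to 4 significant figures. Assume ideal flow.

P_top ≈ 44.76 kPa

From the surface to the outlet (both open to atmosphere, surface at rest): v = √(2g·h_out) = √(2·9.81·4.668) = 9.570 m/s.
Continuity keeps v the same throughout the tube; from surface to crest, P_atm + 0 = P_top + ½ρv² + ρg·h_top.
P_top = 100800 − ½·791.0·9.570² − 791.0·9.81·2.554 = 44760 Pa.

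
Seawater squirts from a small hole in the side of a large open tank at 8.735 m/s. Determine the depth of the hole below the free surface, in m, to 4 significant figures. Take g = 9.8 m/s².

h ≈ 3.893 m

Inverting v = √(2gh) gives h = v² / 2g.
h = 8.735²/(2·9.8) = 76.30/19.60 = 3.893 m.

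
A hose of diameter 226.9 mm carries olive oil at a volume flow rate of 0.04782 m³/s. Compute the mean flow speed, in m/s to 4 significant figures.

v = 1.183 m/s

Q = 0.04782 m³/s = 0.04782 m³/s.
v = Q/A = 0.04782 / 0.04044 = 1.183 m/s.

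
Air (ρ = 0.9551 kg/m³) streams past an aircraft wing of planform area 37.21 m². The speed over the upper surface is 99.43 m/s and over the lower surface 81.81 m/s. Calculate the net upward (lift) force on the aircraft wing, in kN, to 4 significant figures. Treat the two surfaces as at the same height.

From P + ½ρv² = const at equal height, P_low − P_up = ½ρ(v_up² − v_low²).
ΔP = ½·0.9551·(99.43² − 81.81²) = 1525 Pa.
Lift = ΔP · A = 1525 × 37.21 = 56750 N.

F ≈ 56.75 kN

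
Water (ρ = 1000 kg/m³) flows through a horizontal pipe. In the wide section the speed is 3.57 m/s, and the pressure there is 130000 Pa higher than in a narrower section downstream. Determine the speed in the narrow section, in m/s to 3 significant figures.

v₂ = 16.5 m/s

With h₁ = h₂, rearranging Bernoulli gives v₂ = √(v₁² + 2ΔP/ρ).
v₂ = √(3.57² + 2·130000/1000) = √(12.7 + 260) = 16.5 m/s.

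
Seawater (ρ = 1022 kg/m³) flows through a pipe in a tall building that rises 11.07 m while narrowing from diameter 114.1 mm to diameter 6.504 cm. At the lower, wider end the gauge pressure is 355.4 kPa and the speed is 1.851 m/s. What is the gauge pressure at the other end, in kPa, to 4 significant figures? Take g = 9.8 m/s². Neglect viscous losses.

Mass conservation (A₁v₁ = A₂v₂) gives v₂ = 1.851 × 102.2/33.22 = 5.697 m/s.
Bernoulli: P₁ + ½ρv₁² + ρg h₁ = P₂ + ½ρv₂² + ρg h₂, so P₂ = P₁ + ½ρ(v₁² − v₂²) − ρg(h₂ − h₁).
P₂ = 355400 + ½·1022·(1.851² − 5.697²) − 1022·9.8·(+11.07) = 355400 + (-14830) − (110900) = 229700 Pa.

P₂ ≈ 229.7 kPa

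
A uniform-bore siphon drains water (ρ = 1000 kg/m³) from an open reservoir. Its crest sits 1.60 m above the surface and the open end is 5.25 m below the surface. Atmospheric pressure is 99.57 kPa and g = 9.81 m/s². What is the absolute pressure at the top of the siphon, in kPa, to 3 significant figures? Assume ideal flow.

P_top ≈ 32.4 kPa

Bernoulli surface→outlet gives ½v² = g·h_out, so v = √(2·9.81·5.25) = 10.1 m/s.
The bore is uniform, so the speed at the crest is the same v. Bernoulli surface→crest: P_atm = P_top + ½ρv² + ρg·h_top.
P_top = 99570 − ½·1000·10.1² − 1000·9.81·1.60 = 32400 Pa.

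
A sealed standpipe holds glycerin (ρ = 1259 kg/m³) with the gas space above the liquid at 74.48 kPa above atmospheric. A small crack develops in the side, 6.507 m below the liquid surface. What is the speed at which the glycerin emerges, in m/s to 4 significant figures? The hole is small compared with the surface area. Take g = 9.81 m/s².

Take point 1 at the surface (v₁ ≈ 0) and point 2 at the hole (at atmospheric pressure). Bernoulli: P₁ + ρg h = P_atm + ½ρv₂².
With P₁ − P_atm = 74480 Pa, v₂ = √(2gh + 2ΔP/ρ) = √(2·9.81·6.507 + 2·74480/1259) = 15.68 m/s.

v = 15.68 m/s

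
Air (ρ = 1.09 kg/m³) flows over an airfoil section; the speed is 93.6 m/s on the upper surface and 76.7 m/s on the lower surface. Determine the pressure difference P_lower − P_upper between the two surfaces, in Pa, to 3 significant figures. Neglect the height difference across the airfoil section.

1570 Pa

Bernoulli (same height): P_lower − P_upper = ½ρ(v_upper² − v_lower²).
ΔP = ½·1.09·(93.6² − 76.7²) = 1570 Pa.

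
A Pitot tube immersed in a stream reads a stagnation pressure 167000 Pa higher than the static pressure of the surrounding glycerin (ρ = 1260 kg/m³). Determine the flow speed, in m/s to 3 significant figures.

At the stagnation point the flow is brought to rest, so Bernoulli gives P_stag − P_static = ½ρv².
v = √(2ΔP/ρ) = √(2·167000/1260) = 16.3 m/s.

v ≈ 16.3 m/s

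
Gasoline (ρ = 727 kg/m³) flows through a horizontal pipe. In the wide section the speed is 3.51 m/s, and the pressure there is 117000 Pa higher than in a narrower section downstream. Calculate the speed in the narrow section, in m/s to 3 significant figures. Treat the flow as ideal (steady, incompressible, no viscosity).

v₂ ≈ 18.3 m/s

With h₁ = h₂, rearranging Bernoulli gives v₂ = √(v₁² + 2ΔP/ρ).
v₂ = √(3.51² + 2·117000/727) = √(12.3 + 322) = 18.3 m/s.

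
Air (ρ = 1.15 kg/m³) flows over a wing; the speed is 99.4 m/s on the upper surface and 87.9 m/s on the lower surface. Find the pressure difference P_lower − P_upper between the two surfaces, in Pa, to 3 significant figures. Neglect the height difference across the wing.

1240 Pa

Bernoulli (same height): P_lower − P_upper = ½ρ(v_upper² − v_lower²).
ΔP = ½·1.15·(99.4² − 87.9²) = 1240 Pa.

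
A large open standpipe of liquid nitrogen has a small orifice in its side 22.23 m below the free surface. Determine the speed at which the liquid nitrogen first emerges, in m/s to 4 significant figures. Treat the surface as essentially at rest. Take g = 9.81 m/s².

v ≈ 20.88 m/s

With the surface at rest and both surface and jet at atmospheric pressure, Bernoulli gives ρg h = ½ρv², so v = √(2gh) = √(2·9.81·22.23) = 20.88 m/s.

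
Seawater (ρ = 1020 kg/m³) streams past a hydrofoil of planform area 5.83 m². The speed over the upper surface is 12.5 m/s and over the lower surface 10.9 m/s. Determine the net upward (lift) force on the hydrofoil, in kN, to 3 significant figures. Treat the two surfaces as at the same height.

With equal heights on the two surfaces, Bernoulli gives P_lower − P_upper = ½ρ(v_upper² − v_lower²).
ΔP = ½·1020·(12.5² − 10.9²) = 19100 Pa.
Lift = ΔP · A = 19100 × 5.83 = 111000 N.

F ≈ 111 kN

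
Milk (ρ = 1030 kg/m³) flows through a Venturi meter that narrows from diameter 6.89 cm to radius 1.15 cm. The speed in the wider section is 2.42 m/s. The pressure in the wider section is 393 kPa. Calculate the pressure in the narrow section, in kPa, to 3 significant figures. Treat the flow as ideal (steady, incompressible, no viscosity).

By continuity, v₂ = v₁·A₁/A₂ = 2.42·(37.3/4.15) = 21.7 m/s.
The pipe is horizontal, so Bernoulli reduces to P₁ + ½ρv₁² = P₂ + ½ρv₂².
P₂ = P₁ − ½ρ(v₂² − v₁²) = 393000 − ½·1030·(21.7² − 2.42²) = 393000 − 240000 = 153000 Pa.

P₂ ≈ 153 kPa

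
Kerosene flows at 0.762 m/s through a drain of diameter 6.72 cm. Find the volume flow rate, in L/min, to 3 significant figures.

Q = A·v = 0.00355 m² × 0.762 m/s = 0.00270 m³/s.
Converting: 0.00270 m³/s × 60000 = 162 L/min.

Q ≈ 162 L/min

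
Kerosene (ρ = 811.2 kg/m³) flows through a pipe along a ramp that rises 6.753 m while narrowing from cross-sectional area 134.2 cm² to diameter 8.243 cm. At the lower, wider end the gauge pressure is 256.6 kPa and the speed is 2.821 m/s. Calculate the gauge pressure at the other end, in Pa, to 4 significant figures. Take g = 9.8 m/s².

P₂ = 185700 Pa

The volume flow rate is constant, so v₂ = (A₁/A₂)v₁ = (134.2/53.37)·2.821 = 7.094 m/s.
Applying Bernoulli between the two ends and solving for P₂: P₂ = P₁ + ½ρ(v₁² − v₂²) − ρgΔh.
P₂ = 256600 + ½·811.2·(2.821² − 7.094²) − 811.2·9.8·(+6.753) = 256600 + (-17180) − (53680) = 185700 Pa.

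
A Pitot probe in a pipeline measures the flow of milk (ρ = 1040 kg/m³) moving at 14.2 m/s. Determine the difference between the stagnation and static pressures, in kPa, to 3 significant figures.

At the stagnation point the flow is brought to rest, so Bernoulli gives P_stag − P_static = ½ρv².
ΔP = ½·1040·14.2² = 105000 Pa.

105 kPa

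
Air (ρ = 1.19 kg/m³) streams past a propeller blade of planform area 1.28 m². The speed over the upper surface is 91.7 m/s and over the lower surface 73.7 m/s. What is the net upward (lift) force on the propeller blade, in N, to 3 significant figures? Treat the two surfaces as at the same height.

With equal heights on the two surfaces, Bernoulli gives P_lower − P_upper = ½ρ(v_upper² − v_lower²).
ΔP = ½·1.19·(91.7² − 73.7²) = 1770 Pa.
Lift = ΔP · A = 1770 × 1.28 = 2270 N.

F ≈ 2270 N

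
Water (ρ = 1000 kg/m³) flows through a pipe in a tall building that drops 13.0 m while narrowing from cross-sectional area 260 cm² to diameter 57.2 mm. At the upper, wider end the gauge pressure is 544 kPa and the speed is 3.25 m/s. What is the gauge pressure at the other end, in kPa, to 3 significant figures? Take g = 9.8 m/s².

Mass conservation (A₁v₁ = A₂v₂) gives v₂ = 3.25 × 260/25.7 = 32.9 m/s.
Energy conservation along the streamline gives P₂ = P₁ − ½ρ(v₂² − v₁²) − ρg(h₂ − h₁).
P₂ = 544000 + ½·1000·(3.25² − 32.9²) − 1000·9.8·(−13.0) = 544000 + (-535000) − (-127000) = 136000 Pa.

P₂ = 136 kPa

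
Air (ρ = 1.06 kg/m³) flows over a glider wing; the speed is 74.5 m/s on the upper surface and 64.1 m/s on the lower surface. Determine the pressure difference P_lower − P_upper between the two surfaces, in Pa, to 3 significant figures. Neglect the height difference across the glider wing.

With negligible Δh, P + ½ρv² is constant, so P_low − P_up = ½ρ(v_up² − v_low²).
ΔP = ½·1.06·(74.5² − 64.1²) = 764 Pa.

ΔP ≈ 764 Pa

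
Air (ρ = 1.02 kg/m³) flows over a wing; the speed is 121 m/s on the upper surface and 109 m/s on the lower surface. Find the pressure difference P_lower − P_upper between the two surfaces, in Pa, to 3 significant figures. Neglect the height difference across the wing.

Bernoulli (same height): P_lower − P_upper = ½ρ(v_upper² − v_lower²).
ΔP = ½·1.02·(121² − 109²) = 1410 Pa.

1410 Pa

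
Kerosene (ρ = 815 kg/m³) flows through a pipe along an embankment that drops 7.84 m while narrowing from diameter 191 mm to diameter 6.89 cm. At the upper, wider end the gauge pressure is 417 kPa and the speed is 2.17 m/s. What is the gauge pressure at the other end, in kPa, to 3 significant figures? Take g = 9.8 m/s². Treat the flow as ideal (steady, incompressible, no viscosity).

Continuity gives A₁v₁ = A₂v₂, so v₂ = (287 cm²)/(37.3 cm²) × 2.17 m/s = 16.7 m/s.
Bernoulli: P₁ + ½ρv₁² + ρg h₁ = P₂ + ½ρv₂² + ρg h₂, so P₂ = P₁ + ½ρ(v₁² − v₂²) − ρg(h₂ − h₁).
P₂ = 417000 + ½·815·(2.17² − 16.7²) − 815·9.8·(−7.84) = 417000 + (-111000) − (-62600) = 368000 Pa.

P₂ ≈ 368 kPa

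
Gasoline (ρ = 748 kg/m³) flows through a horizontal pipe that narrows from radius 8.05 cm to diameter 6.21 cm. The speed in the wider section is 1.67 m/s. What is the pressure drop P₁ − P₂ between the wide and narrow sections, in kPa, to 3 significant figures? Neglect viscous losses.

46.1 kPa

Continuity gives A₁v₁ = A₂v₂, so v₂ = (204 cm²)/(30.3 cm²) × 1.67 m/s = 11.2 m/s.
With no height change, Bernoulli's equation is P₁ + ½ρv₁² = P₂ + ½ρv₂².
P₁ − P₂ = ½·748·(11.2² − 1.67²) = ½·748·123 = 46100 Pa.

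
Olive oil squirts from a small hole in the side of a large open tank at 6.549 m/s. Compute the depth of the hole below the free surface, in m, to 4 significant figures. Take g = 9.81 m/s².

Torricelli: v = √(2gh), so h = v²/(2g).
h = 6.549²/(2·9.81) = 42.89/19.62 = 2.186 m.

h ≈ 2.186 m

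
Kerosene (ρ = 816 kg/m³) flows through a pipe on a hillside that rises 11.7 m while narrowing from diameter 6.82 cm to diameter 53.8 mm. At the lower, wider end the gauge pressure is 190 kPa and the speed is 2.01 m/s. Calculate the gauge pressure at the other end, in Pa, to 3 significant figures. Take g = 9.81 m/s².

By continuity, v₂ = v₁·A₁/A₂ = 2.01·(36.5/22.7) = 3.23 m/s.
Applying Bernoulli between the two ends and solving for P₂: P₂ = P₁ + ½ρ(v₁² − v₂²) − ρgΔh.
P₂ = 190000 + ½·816·(2.01² − 3.23²) − 816·9.81·(+11.7) = 190000 + (-2610) − (93700) = 93700 Pa.

P₂ ≈ 93700 Pa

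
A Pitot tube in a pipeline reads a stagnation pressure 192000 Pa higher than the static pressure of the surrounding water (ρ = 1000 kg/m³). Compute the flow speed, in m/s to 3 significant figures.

v = 19.6 m/s

The dynamic pressure equals the rise in static pressure at the stagnation point: ΔP = ½ρv².
v = √(2ΔP/ρ) = √(2·192000/1000) = 19.6 m/s.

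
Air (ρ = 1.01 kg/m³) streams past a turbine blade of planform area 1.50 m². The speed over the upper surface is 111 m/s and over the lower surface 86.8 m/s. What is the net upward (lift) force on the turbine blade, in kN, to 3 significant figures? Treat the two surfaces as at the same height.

The faster flow above has the lower pressure; Bernoulli (same height) gives ΔP = ½ρ(v_up² − v_low²).
ΔP = ½·1.01·(111² − 86.8²) = 2420 Pa.
Lift = ΔP · A = 2420 × 1.50 = 3630 N.

F = 3.63 kN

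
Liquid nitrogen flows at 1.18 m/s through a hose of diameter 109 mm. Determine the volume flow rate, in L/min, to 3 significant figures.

Q = A·v = 0.00933 m² × 1.18 m/s = 0.0110 m³/s.
Converting: 0.0110 m³/s × 60000 = 661 L/min.

Q = 661 L/min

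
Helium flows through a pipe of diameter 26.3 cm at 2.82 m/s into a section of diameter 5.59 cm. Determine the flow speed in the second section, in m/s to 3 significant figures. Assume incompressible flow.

Continuity gives A₁v₁ = A₂v₂, so v₂ = (543 cm²)/(24.5 cm²) × 2.82 m/s = 62.4 m/s.

62.4 m/s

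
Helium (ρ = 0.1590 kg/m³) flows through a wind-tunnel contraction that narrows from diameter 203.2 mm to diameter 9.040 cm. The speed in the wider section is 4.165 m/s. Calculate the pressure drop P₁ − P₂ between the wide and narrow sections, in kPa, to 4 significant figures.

By continuity, v₂ = v₁·A₁/A₂ = 4.165·(324.3/64.18) = 21.04 m/s.
Along the horizontal streamline, P + ½ρv² is constant.
P₁ − P₂ = ½·0.1590·(21.04² − 4.165²) = ½·0.1590·425.5 = 33.83 Pa.

ΔP = 0.03383 kPa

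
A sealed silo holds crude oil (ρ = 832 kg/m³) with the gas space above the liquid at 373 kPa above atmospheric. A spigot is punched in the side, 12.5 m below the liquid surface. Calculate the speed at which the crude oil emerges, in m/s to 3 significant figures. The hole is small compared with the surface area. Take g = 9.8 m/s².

Take point 1 at the surface (v₁ ≈ 0) and point 2 at the hole (at atmospheric pressure). Bernoulli: P₁ + ρg h = P_atm + ½ρv₂².
With P₁ − P_atm = 373000 Pa, v₂ = √(2gh + 2ΔP/ρ) = √(2·9.8·12.5 + 2·373000/832) = 33.8 m/s.

v ≈ 33.8 m/s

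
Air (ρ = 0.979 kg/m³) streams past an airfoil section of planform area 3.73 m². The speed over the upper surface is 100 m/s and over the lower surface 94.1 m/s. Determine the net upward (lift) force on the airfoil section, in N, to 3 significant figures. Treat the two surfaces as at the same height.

The faster flow above has the lower pressure; Bernoulli (same height) gives ΔP = ½ρ(v_up² − v_low²).
ΔP = ½·0.979·(100² − 94.1²) = 561 Pa.
Lift = ΔP · A = 561 × 3.73 = 2090 N.

2090 N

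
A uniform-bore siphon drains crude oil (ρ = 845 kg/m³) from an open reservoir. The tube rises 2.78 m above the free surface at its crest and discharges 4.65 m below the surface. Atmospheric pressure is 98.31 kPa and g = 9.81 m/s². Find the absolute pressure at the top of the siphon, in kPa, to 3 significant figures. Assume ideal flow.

36.7 kPa

Bernoulli surface→outlet gives ½v² = g·h_out, so v = √(2·9.81·4.65) = 9.55 m/s.
Continuity keeps v the same throughout the tube; from surface to crest, P_atm + 0 = P_top + ½ρv² + ρg·h_top.
P_top = 98310 − ½·845·9.55² − 845·9.81·2.78 = 36700 Pa.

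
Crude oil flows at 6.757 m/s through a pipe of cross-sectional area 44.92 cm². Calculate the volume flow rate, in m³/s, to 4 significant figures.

Q = A·v = 0.004492 m² × 6.757 m/s = 0.03035 m³/s.

Q = 0.03035 m³/s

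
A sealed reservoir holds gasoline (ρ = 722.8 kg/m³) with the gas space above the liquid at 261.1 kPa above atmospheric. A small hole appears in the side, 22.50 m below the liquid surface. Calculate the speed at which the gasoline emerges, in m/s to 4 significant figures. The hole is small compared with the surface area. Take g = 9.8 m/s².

Take point 1 at the surface (v₁ ≈ 0) and point 2 at the hole (at atmospheric pressure). Bernoulli: P₁ + ρg h = P_atm + ½ρv₂².
With P₁ − P_atm = 261100 Pa, v₂ = √(2gh + 2ΔP/ρ) = √(2·9.8·22.50 + 2·261100/722.8) = 34.11 m/s.

v ≈ 34.11 m/s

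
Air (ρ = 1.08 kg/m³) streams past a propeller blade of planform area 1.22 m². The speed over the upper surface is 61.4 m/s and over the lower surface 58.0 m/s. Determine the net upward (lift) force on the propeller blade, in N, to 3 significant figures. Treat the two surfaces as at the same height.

F = 267 N

From P + ½ρv² = const at equal height, P_low − P_up = ½ρ(v_up² − v_low²).
ΔP = ½·1.08·(61.4² − 58.0²) = 219 Pa.
Lift = ΔP · A = 219 × 1.22 = 267 N.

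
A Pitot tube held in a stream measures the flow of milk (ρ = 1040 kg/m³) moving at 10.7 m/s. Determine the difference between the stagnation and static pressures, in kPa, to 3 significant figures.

At the stagnation point the flow is brought to rest, so Bernoulli gives P_stag − P_static = ½ρv².
ΔP = ½·1040·10.7² = 59500 Pa.

ΔP ≈ 59.5 kPa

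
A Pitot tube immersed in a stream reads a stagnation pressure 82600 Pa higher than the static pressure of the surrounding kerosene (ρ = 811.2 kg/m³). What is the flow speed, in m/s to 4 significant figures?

At the stagnation point the flow is brought to rest, so Bernoulli gives P_stag − P_static = ½ρv².
v = √(2ΔP/ρ) = √(2·82600/811.2) = 14.27 m/s.

v ≈ 14.27 m/s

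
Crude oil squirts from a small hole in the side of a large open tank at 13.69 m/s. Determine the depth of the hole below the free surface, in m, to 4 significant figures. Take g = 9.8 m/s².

h = 9.562 m

For a small hole in a large open tank, ½v² = gh, giving h = v²/(2g).
h = 13.69²/(2·9.8) = 187.4/19.60 = 9.562 m.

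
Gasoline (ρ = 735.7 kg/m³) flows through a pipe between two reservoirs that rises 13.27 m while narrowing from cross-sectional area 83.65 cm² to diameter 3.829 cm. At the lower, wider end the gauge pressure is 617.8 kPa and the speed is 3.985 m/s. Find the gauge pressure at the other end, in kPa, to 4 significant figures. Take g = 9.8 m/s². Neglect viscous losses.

Continuity gives A₁v₁ = A₂v₂, so v₂ = (83.65 cm²)/(11.51 cm²) × 3.985 m/s = 28.95 m/s.
Bernoulli: P₁ + ½ρv₁² + ρg h₁ = P₂ + ½ρv₂² + ρg h₂, so P₂ = P₁ + ½ρ(v₁² − v₂²) − ρg(h₂ − h₁).
P₂ = 617800 + ½·735.7·(3.985² − 28.95²) − 735.7·9.8·(+13.27) = 617800 + (-302400) − (95670) = 219700 Pa.

P₂ ≈ 219.7 kPa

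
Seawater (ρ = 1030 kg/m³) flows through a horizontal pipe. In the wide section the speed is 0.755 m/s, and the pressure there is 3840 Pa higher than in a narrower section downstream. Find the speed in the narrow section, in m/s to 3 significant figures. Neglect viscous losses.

Along the level pipe P + ½ρv² is conserved, hence v₂² = v₁² + 2(P₁ − P₂)/ρ.
v₂ = √(0.755² + 2·3840/1030) = √(0.570 + 7.46) = 2.83 m/s.

v₂ ≈ 2.83 m/s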